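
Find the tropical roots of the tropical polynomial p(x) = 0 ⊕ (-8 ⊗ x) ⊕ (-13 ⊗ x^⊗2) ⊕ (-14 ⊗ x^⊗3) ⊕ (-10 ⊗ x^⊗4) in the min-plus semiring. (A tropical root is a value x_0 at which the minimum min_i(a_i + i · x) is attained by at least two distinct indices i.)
Roots: {-4, 1, 5, 8}

Each tropical root is a break point of the lower envelope of the lines y = a_i + i · x (there are 5 lines, with slopes 0, 1, ..., 4). Only the lines that attain the minimum somewhere contribute to roots; other lines are dominated. Here the surviving (envelope) indices are i = 4, i = 3, i = 2, i = 1, i = 0.
Intersections between consecutive envelope lines give the roots: for adjacent envelope indices i < j the intersection is x = (a_i − a_j) / (j − i). Reading off the sorted break points: {-4, 1, 5, 8}.
Verification: at each break x_0, at least two indices attain the minimum of min_i(a_i + i · x_0).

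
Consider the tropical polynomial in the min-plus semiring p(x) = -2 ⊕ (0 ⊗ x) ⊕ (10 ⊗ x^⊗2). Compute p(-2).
p(-2) = -2

A tropical monomial a ⊗ x^⊗i evaluates to a + i · x. Evaluating each term at x = -2:
  Term 0 contributes -2 + 0 · -2 = -2
  Term 1 contributes 0 + 1 · -2 = -2
  Term 2 contributes 10 + 2 · -2 = 6
p(-2) = ⊕ of these = min[-2, -2, 6] = -2.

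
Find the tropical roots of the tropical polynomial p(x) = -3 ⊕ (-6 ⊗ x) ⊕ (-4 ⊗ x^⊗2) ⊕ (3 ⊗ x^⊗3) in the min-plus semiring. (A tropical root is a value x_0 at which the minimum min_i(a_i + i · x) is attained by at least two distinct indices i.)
Roots: {-7, -2, 3}

Each tropical root is a break point of the lower envelope of the lines y = a_i + i · x (there are 4 lines, with slopes 0, 1, ..., 3). Only the lines that attain the minimum somewhere contribute to roots; other lines are dominated. Here the surviving (envelope) indices are i = 3, i = 2, i = 1, i = 0.
Intersections between consecutive envelope lines give the roots: for adjacent envelope indices i < j the intersection is x = (a_i − a_j) / (j − i). Reading off the sorted break points: {-7, -2, 3}.
Verification: at each break x_0, at least two indices attain the minimum of min_i(a_i + i · x_0).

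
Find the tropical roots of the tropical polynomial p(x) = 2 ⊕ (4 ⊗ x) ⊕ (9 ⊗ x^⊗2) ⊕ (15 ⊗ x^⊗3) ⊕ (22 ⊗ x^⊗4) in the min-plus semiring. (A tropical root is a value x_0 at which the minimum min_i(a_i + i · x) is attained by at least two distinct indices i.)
Roots: {-7, -6, -5, -2}

Each tropical root is a break point of the lower envelope of the lines y = a_i + i · x (there are 5 lines, with slopes 0, 1, ..., 4). Only the lines that attain the minimum somewhere contribute to roots; other lines are dominated. Here the surviving (envelope) indices are i = 4, i = 3, i = 2, i = 1, i = 0.
Intersections between consecutive envelope lines give the roots: for adjacent envelope indices i < j the intersection is x = (a_i − a_j) / (j − i). Reading off the sorted break points: {-7, -6, -5, -2}.
Verification: at each break x_0, at least two indices attain the minimum of min_i(a_i + i · x_0).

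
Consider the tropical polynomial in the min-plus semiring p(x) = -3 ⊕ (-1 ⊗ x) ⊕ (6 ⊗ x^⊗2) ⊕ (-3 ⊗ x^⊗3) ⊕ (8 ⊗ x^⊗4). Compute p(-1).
p(-1) = -6

A tropical monomial a ⊗ x^⊗i evaluates to a + i · x. Evaluating each term at x = -1:
  Term 0 contributes -3 + 0 · -1 = -3
  Term 1 contributes -1 + 1 · -1 = -2
  Term 2 contributes 6 + 2 · -1 = 4
  Term 3 contributes -3 + 3 · -1 = -6
  Term 4 contributes 8 + 4 · -1 = 4
p(-1) = ⊕ of these = min[-3, -2, 4, -6, 4] = -6.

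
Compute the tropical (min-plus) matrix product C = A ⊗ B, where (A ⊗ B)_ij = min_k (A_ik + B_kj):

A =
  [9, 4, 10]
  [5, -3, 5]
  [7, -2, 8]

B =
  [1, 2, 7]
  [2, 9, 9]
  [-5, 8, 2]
A ⊗ B =
  [5, 11, 12]
  [-1, 6, 6]
  [0, 7, 7]

Apply the min-plus product entry-by-entry:
  C[0][0] = min over k of (A[0][0] + B[0][0] = 9 + 1 = 10, A[0][1] + B[1][0] = 4 + 2 = 6, A[0][2] + B[2][0] = 10 + -5 = 5) = 5 (attained at k = 2)
  C[0][1] = min over k of (A[0][0] + B[0][1] = 9 + 2 = 11, A[0][1] + B[1][1] = 4 + 9 = 13, A[0][2] + B[2][1] = 10 + 8 = 18) = 11 (attained at k = 0)
  C[0][2] = min over k of (A[0][0] + B[0][2] = 9 + 7 = 16, A[0][1] + B[1][2] = 4 + 9 = 13, A[0][2] + B[2][2] = 10 + 2 = 12) = 12 (attained at k = 2)
  C[1][0] = min over k of (A[1][0] + B[0][0] = 5 + 1 = 6, A[1][1] + B[1][0] = -3 + 2 = -1, A[1][2] + B[2][0] = 5 + -5 = 0) = -1 (attained at k = 1)
  C[1][1] = min over k of (A[1][0] + B[0][1] = 5 + 2 = 7, A[1][1] + B[1][1] = -3 + 9 = 6, A[1][2] + B[2][1] = 5 + 8 = 13) = 6 (attained at k = 1)
  C[1][2] = min over k of (A[1][0] + B[0][2] = 5 + 7 = 12, A[1][1] + B[1][2] = -3 + 9 = 6, A[1][2] + B[2][2] = 5 + 2 = 7) = 6 (attained at k = 1)
  C[2][0] = min over k of (A[2][0] + B[0][0] = 7 + 1 = 8, A[2][1] + B[1][0] = -2 + 2 = 0, A[2][2] + B[2][0] = 8 + -5 = 3) = 0 (attained at k = 1)
  C[2][1] = min over k of (A[2][0] + B[0][1] = 7 + 2 = 9, A[2][1] + B[1][1] = -2 + 9 = 7, A[2][2] + B[2][1] = 8 + 8 = 16) = 7 (attained at k = 1)
  C[2][2] = min over k of (A[2][0] + B[0][2] = 7 + 7 = 14, A[2][1] + B[1][2] = -2 + 9 = 7, A[2][2] + B[2][2] = 8 + 2 = 10) = 7 (attained at k = 1)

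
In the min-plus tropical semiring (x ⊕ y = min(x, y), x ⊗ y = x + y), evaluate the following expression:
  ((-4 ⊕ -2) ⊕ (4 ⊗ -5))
((-4 ⊕ -2) ⊕ (4 ⊗ -5)) = -4

Expand innermost to outermost. Recall ⊕ takes the minimum of its arguments and ⊗ takes their sum. Working out the expression ((-4 ⊕ -2) ⊕ (4 ⊗ -5)) gives -4.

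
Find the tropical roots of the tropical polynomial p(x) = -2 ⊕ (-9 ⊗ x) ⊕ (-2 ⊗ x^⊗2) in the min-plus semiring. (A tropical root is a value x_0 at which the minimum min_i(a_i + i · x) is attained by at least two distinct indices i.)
Roots: {-7, 7}

Each tropical root is a break point of the lower envelope of the lines y = a_i + i · x (there are 3 lines, with slopes 0, 1, ..., 2). Only the lines that attain the minimum somewhere contribute to roots; other lines are dominated. Here the surviving (envelope) indices are i = 2, i = 1, i = 0.
Intersections between consecutive envelope lines give the roots: for adjacent envelope indices i < j the intersection is x = (a_i − a_j) / (j − i). Reading off the sorted break points: {-7, 7}.
Verification: at each break x_0, at least two indices attain the minimum of min_i(a_i + i · x_0).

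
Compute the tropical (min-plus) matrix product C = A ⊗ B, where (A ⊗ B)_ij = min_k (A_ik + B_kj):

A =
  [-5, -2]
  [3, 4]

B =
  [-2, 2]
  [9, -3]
A ⊗ B =
  [-7, -5]
  [1, 1]

Apply the min-plus product entry-by-entry:
  C[0][0] = min over k of (A[0][0] + B[0][0] = -5 + -2 = -7, A[0][1] + B[1][0] = -2 + 9 = 7) = -7 (attained at k = 0)
  C[0][1] = min over k of (A[0][0] + B[0][1] = -5 + 2 = -3, A[0][1] + B[1][1] = -2 + -3 = -5) = -5 (attained at k = 1)
  C[1][0] = min over k of (A[1][0] + B[0][0] = 3 + -2 = 1, A[1][1] + B[1][0] = 4 + 9 = 13) = 1 (attained at k = 0)
  C[1][1] = min over k of (A[1][0] + B[0][1] = 3 + 2 = 5, A[1][1] + B[1][1] = 4 + -3 = 1) = 1 (attained at k = 1)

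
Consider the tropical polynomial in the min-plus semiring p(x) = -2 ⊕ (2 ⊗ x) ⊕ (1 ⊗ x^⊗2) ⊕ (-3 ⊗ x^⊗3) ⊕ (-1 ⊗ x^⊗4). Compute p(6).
p(6) = -2

A tropical monomial a ⊗ x^⊗i evaluates to a + i · x. Evaluating each term at x = 6:
  Term 0 contributes -2 + 0 · 6 = -2
  Term 1 contributes 2 + 1 · 6 = 8
  Term 2 contributes 1 + 2 · 6 = 13
  Term 3 contributes -3 + 3 · 6 = 15
  Term 4 contributes -1 + 4 · 6 = 23
p(6) = ⊕ of these = min[-2, 8, 13, 15, 23] = -2.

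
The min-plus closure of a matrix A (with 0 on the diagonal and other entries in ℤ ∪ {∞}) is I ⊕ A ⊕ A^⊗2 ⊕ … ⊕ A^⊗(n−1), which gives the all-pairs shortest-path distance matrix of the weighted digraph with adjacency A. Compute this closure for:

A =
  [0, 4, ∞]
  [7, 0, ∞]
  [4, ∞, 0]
Closure =
  [0, 4, ∞]
  [7, 0, ∞]
  [4, 8, 0]

This is the Floyd-Warshall all-pairs shortest-path computation. For each intermediate vertex k = 0, 1, …, 2, update dist[i][j] ← min(dist[i][j], dist[i][k] + dist[k][j]). The final matrix gives, for each (i, j), the minimum total weight of any directed path from i to j (possibly empty when i = j).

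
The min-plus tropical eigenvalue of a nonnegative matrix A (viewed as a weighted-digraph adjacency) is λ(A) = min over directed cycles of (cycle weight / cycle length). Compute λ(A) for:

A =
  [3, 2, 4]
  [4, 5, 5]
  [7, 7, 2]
λ(A) = 2

Enumerate directed cycles and compute their means (weight / length). Sample:
  cycle 0 → 0: weight = 3, length = 1, mean = 3/1 ≈ 3.000
  cycle 1 → 1: weight = 5, length = 1, mean = 5/1 ≈ 5.000
  cycle 2 → 2: weight = 2, length = 1, mean = 2/1 ≈ 2.000
  cycle 0 → 1 → 0: weight = 6, length = 2, mean = 6/2 ≈ 3.000
  cycle 0 → 2 → 0: weight = 11, length = 2, mean = 11/2 ≈ 5.500
  cycle 1 → 0 → 1: weight = 6, length = 2, mean = 6/2 ≈ 3.000
Minimum mean = 2.000, attained e.g. along the cycle 2 → 2 with weight 2 and length 1. So λ(A) = 2/1 = 2.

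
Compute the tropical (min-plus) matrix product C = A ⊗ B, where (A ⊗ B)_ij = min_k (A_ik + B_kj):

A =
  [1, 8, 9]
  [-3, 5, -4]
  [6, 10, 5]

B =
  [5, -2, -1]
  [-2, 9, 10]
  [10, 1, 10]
A ⊗ B =
  [6, -1, 0]
  [2, -5, -4]
  [8, 4, 5]

Apply the min-plus product entry-by-entry:
  C[0][0] = min over k of (A[0][0] + B[0][0] = 1 + 5 = 6, A[0][1] + B[1][0] = 8 + -2 = 6, A[0][2] + B[2][0] = 9 + 10 = 19) = 6 (attained at k = 0)
  C[0][1] = min over k of (A[0][0] + B[0][1] = 1 + -2 = -1, A[0][1] + B[1][1] = 8 + 9 = 17, A[0][2] + B[2][1] = 9 + 1 = 10) = -1 (attained at k = 0)
  C[0][2] = min over k of (A[0][0] + B[0][2] = 1 + -1 = 0, A[0][1] + B[1][2] = 8 + 10 = 18, A[0][2] + B[2][2] = 9 + 10 = 19) = 0 (attained at k = 0)
  C[1][0] = min over k of (A[1][0] + B[0][0] = -3 + 5 = 2, A[1][1] + B[1][0] = 5 + -2 = 3, A[1][2] + B[2][0] = -4 + 10 = 6) = 2 (attained at k = 0)
  C[1][1] = min over k of (A[1][0] + B[0][1] = -3 + -2 = -5, A[1][1] + B[1][1] = 5 + 9 = 14, A[1][2] + B[2][1] = -4 + 1 = -3) = -5 (attained at k = 0)
  C[1][2] = min over k of (A[1][0] + B[0][2] = -3 + -1 = -4, A[1][1] + B[1][2] = 5 + 10 = 15, A[1][2] + B[2][2] = -4 + 10 = 6) = -4 (attained at k = 0)
  C[2][0] = min over k of (A[2][0] + B[0][0] = 6 + 5 = 11, A[2][1] + B[1][0] = 10 + -2 = 8, A[2][2] + B[2][0] = 5 + 10 = 15) = 8 (attained at k = 1)
  C[2][1] = min over k of (A[2][0] + B[0][1] = 6 + -2 = 4, A[2][1] + B[1][1] = 10 + 9 = 19, A[2][2] + B[2][1] = 5 + 1 = 6) = 4 (attained at k = 0)
  C[2][2] = min over k of (A[2][0] + B[0][2] = 6 + -1 = 5, A[2][1] + B[1][2] = 10 + 10 = 20, A[2][2] + B[2][2] = 5 + 10 = 15) = 5 (attained at k = 0)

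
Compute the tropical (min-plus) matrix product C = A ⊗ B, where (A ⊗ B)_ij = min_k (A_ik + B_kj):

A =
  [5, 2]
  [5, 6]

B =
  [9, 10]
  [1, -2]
A ⊗ B =
  [3, 0]
  [7, 4]

Apply the min-plus product entry-by-entry:
  C[0][0] = min over k of (A[0][0] + B[0][0] = 5 + 9 = 14, A[0][1] + B[1][0] = 2 + 1 = 3) = 3 (attained at k = 1)
  C[0][1] = min over k of (A[0][0] + B[0][1] = 5 + 10 = 15, A[0][1] + B[1][1] = 2 + -2 = 0) = 0 (attained at k = 1)
  C[1][0] = min over k of (A[1][0] + B[0][0] = 5 + 9 = 14, A[1][1] + B[1][0] = 6 + 1 = 7) = 7 (attained at k = 1)
  C[1][1] = min over k of (A[1][0] + B[0][1] = 5 + 10 = 15, A[1][1] + B[1][1] = 6 + -2 = 4) = 4 (attained at k = 1)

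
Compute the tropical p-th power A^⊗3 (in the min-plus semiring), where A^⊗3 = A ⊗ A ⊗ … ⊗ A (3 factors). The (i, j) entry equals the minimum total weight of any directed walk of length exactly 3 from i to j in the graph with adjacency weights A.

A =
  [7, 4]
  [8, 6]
A^⊗3 =
  [18, 16]
  [20, 18]

Each entry (A^⊗3)_ij equals the minimum over all length-3 walks i = v_0 → v_1 → … → v_3 = j of Σ_t A[v_t][v_{t+1}]. For example, for (i, j) = (0, 1) we minimise over 4 possible intermediate vertex sequences; the minimum is 16, attained along the walk 0 → 1 → 0 → 1.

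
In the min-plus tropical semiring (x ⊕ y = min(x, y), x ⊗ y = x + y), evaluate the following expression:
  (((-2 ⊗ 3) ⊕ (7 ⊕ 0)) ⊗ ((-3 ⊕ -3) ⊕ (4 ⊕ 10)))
(((-2 ⊗ 3) ⊕ (7 ⊕ 0)) ⊗ ((-3 ⊕ -3) ⊕ (4 ⊕ 10))) = -3

Expand innermost to outermost. Recall ⊕ takes the minimum of its arguments and ⊗ takes their sum. Working out the expression (((-2 ⊗ 3) ⊕ (7 ⊕ 0)) ⊗ ((-3 ⊕ -3) ⊕ (4 ⊕ 10))) gives -3.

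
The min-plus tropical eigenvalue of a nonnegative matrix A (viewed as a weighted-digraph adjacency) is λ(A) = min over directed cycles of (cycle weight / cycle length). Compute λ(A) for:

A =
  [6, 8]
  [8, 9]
λ(A) = 6

Enumerate directed cycles and compute their means (weight / length). Sample:
  cycle 0 → 0: weight = 6, length = 1, mean = 6/1 ≈ 6.000
  cycle 1 → 1: weight = 9, length = 1, mean = 9/1 ≈ 9.000
  cycle 0 → 1 → 0: weight = 16, length = 2, mean = 16/2 ≈ 8.000
  cycle 1 → 0 → 1: weight = 16, length = 2, mean = 16/2 ≈ 8.000
Minimum mean = 6.000, attained e.g. along the cycle 0 → 0 with weight 6 and length 1. So λ(A) = 6/1 = 6.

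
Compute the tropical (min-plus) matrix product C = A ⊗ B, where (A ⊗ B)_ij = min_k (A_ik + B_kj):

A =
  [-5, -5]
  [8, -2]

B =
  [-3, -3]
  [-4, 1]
A ⊗ B =
  [-9, -8]
  [-6, -1]

Apply the min-plus product entry-by-entry:
  C[0][0] = min over k of (A[0][0] + B[0][0] = -5 + -3 = -8, A[0][1] + B[1][0] = -5 + -4 = -9) = -9 (attained at k = 1)
  C[0][1] = min over k of (A[0][0] + B[0][1] = -5 + -3 = -8, A[0][1] + B[1][1] = -5 + 1 = -4) = -8 (attained at k = 0)
  C[1][0] = min over k of (A[1][0] + B[0][0] = 8 + -3 = 5, A[1][1] + B[1][0] = -2 + -4 = -6) = -6 (attained at k = 1)
  C[1][1] = min over k of (A[1][0] + B[0][1] = 8 + -3 = 5, A[1][1] + B[1][1] = -2 + 1 = -1) = -1 (attained at k = 1)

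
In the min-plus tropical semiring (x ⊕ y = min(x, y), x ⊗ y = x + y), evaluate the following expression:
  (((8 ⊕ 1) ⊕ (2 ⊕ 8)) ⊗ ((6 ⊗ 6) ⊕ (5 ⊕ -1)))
(((8 ⊕ 1) ⊕ (2 ⊕ 8)) ⊗ ((6 ⊗ 6) ⊕ (5 ⊕ -1))) = 0

Expand innermost to outermost. Recall ⊕ takes the minimum of its arguments and ⊗ takes their sum. Working out the expression (((8 ⊕ 1) ⊕ (2 ⊕ 8)) ⊗ ((6 ⊗ 6) ⊕ (5 ⊕ -1))) gives 0.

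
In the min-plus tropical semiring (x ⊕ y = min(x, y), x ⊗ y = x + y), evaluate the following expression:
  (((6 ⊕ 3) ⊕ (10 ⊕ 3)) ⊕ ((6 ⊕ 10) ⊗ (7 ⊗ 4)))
(((6 ⊕ 3) ⊕ (10 ⊕ 3)) ⊕ ((6 ⊕ 10) ⊗ (7 ⊗ 4))) = 3

Expand innermost to outermost. Recall ⊕ takes the minimum of its arguments and ⊗ takes their sum. Working out the expression (((6 ⊕ 3) ⊕ (10 ⊕ 3)) ⊕ ((6 ⊕ 10) ⊗ (7 ⊗ 4))) gives 3.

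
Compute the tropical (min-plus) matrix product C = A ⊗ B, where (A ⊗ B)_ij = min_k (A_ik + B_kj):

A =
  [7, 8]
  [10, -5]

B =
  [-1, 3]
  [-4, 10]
A ⊗ B =
  [4, 10]
  [-9, 5]

Apply the min-plus product entry-by-entry:
  C[0][0] = min over k of (A[0][0] + B[0][0] = 7 + -1 = 6, A[0][1] + B[1][0] = 8 + -4 = 4) = 4 (attained at k = 1)
  C[0][1] = min over k of (A[0][0] + B[0][1] = 7 + 3 = 10, A[0][1] + B[1][1] = 8 + 10 = 18) = 10 (attained at k = 0)
  C[1][0] = min over k of (A[1][0] + B[0][0] = 10 + -1 = 9, A[1][1] + B[1][0] = -5 + -4 = -9) = -9 (attained at k = 1)
  C[1][1] = min over k of (A[1][0] + B[0][1] = 10 + 3 = 13, A[1][1] + B[1][1] = -5 + 10 = 5) = 5 (attained at k = 1)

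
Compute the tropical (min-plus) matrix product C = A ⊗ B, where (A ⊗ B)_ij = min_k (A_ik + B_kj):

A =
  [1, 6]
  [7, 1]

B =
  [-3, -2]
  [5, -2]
A ⊗ B =
  [-2, -1]
  [4, -1]

Apply the min-plus product entry-by-entry:
  C[0][0] = min over k of (A[0][0] + B[0][0] = 1 + -3 = -2, A[0][1] + B[1][0] = 6 + 5 = 11) = -2 (attained at k = 0)
  C[0][1] = min over k of (A[0][0] + B[0][1] = 1 + -2 = -1, A[0][1] + B[1][1] = 6 + -2 = 4) = -1 (attained at k = 0)
  C[1][0] = min over k of (A[1][0] + B[0][0] = 7 + -3 = 4, A[1][1] + B[1][0] = 1 + 5 = 6) = 4 (attained at k = 0)
  C[1][1] = min over k of (A[1][0] + B[0][1] = 7 + -2 = 5, A[1][1] + B[1][1] = 1 + -2 = -1) = -1 (attained at k = 1)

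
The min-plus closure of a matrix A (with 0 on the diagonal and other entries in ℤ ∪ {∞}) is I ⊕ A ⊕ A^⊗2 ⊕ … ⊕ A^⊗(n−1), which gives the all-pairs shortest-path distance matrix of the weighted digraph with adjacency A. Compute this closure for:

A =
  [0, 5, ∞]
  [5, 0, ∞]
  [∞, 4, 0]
Closure =
  [0, 5, ∞]
  [5, 0, ∞]
  [9, 4, 0]

This is the Floyd-Warshall all-pairs shortest-path computation. For each intermediate vertex k = 0, 1, …, 2, update dist[i][j] ← min(dist[i][j], dist[i][k] + dist[k][j]). The final matrix gives, for each (i, j), the minimum total weight of any directed path from i to j (possibly empty when i = j).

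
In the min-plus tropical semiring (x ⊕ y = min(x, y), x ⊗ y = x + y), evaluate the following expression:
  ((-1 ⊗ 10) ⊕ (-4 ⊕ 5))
((-1 ⊗ 10) ⊕ (-4 ⊕ 5)) = -4

Expand innermost to outermost. Recall ⊕ takes the minimum of its arguments and ⊗ takes their sum. Working out the expression ((-1 ⊗ 10) ⊕ (-4 ⊕ 5)) gives -4.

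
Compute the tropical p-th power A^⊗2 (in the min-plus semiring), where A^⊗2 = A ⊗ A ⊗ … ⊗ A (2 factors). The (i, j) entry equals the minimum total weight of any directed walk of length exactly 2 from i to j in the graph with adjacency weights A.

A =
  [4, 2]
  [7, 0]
A^⊗2 =
  [8, 2]
  [7, 0]

Each entry (A^⊗2)_ij equals the minimum over all length-2 walks i = v_0 → v_1 → … → v_2 = j of Σ_t A[v_t][v_{t+1}]. For example, for (i, j) = (0, 1) we minimise over 2 possible intermediate vertex sequences; the minimum is 2, attained along the walk 0 → 1 → 1.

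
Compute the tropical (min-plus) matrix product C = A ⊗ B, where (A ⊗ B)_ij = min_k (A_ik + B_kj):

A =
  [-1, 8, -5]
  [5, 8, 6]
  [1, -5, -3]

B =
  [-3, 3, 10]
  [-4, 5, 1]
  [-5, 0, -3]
A ⊗ B =
  [-10, -5, -8]
  [1, 6, 3]
  [-9, -3, -6]

Apply the min-plus product entry-by-entry:
  C[0][0] = min over k of (A[0][0] + B[0][0] = -1 + -3 = -4, A[0][1] + B[1][0] = 8 + -4 = 4, A[0][2] + B[2][0] = -5 + -5 = -10) = -10 (attained at k = 2)
  C[0][1] = min over k of (A[0][0] + B[0][1] = -1 + 3 = 2, A[0][1] + B[1][1] = 8 + 5 = 13, A[0][2] + B[2][1] = -5 + 0 = -5) = -5 (attained at k = 2)
  C[0][2] = min over k of (A[0][0] + B[0][2] = -1 + 10 = 9, A[0][1] + B[1][2] = 8 + 1 = 9, A[0][2] + B[2][2] = -5 + -3 = -8) = -8 (attained at k = 2)
  C[1][0] = min over k of (A[1][0] + B[0][0] = 5 + -3 = 2, A[1][1] + B[1][0] = 8 + -4 = 4, A[1][2] + B[2][0] = 6 + -5 = 1) = 1 (attained at k = 2)
  C[1][1] = min over k of (A[1][0] + B[0][1] = 5 + 3 = 8, A[1][1] + B[1][1] = 8 + 5 = 13, A[1][2] + B[2][1] = 6 + 0 = 6) = 6 (attained at k = 2)
  C[1][2] = min over k of (A[1][0] + B[0][2] = 5 + 10 = 15, A[1][1] + B[1][2] = 8 + 1 = 9, A[1][2] + B[2][2] = 6 + -3 = 3) = 3 (attained at k = 2)
  C[2][0] = min over k of (A[2][0] + B[0][0] = 1 + -3 = -2, A[2][1] + B[1][0] = -5 + -4 = -9, A[2][2] + B[2][0] = -3 + -5 = -8) = -9 (attained at k = 1)
  C[2][1] = min over k of (A[2][0] + B[0][1] = 1 + 3 = 4, A[2][1] + B[1][1] = -5 + 5 = 0, A[2][2] + B[2][1] = -3 + 0 = -3) = -3 (attained at k = 2)
  C[2][2] = min over k of (A[2][0] + B[0][2] = 1 + 10 = 11, A[2][1] + B[1][2] = -5 + 1 = -4, A[2][2] + B[2][2] = -3 + -3 = -6) = -6 (attained at k = 2)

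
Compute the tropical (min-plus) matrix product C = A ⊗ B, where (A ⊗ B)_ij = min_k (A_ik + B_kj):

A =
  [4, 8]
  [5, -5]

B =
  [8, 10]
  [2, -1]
A ⊗ B =
  [10, 7]
  [-3, -6]

Apply the min-plus product entry-by-entry:
  C[0][0] = min over k of (A[0][0] + B[0][0] = 4 + 8 = 12, A[0][1] + B[1][0] = 8 + 2 = 10) = 10 (attained at k = 1)
  C[0][1] = min over k of (A[0][0] + B[0][1] = 4 + 10 = 14, A[0][1] + B[1][1] = 8 + -1 = 7) = 7 (attained at k = 1)
  C[1][0] = min over k of (A[1][0] + B[0][0] = 5 + 8 = 13, A[1][1] + B[1][0] = -5 + 2 = -3) = -3 (attained at k = 1)
  C[1][1] = min over k of (A[1][0] + B[0][1] = 5 + 10 = 15, A[1][1] + B[1][1] = -5 + -1 = -6) = -6 (attained at k = 1)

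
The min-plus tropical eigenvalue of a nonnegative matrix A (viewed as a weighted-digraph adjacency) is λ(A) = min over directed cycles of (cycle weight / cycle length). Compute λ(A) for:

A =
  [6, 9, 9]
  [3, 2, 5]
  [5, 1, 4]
λ(A) = 2

Enumerate directed cycles and compute their means (weight / length). Sample:
  cycle 0 → 0: weight = 6, length = 1, mean = 6/1 ≈ 6.000
  cycle 1 → 1: weight = 2, length = 1, mean = 2/1 ≈ 2.000
  cycle 2 → 2: weight = 4, length = 1, mean = 4/1 ≈ 4.000
  cycle 0 → 1 → 0: weight = 12, length = 2, mean = 12/2 ≈ 6.000
  cycle 0 → 2 → 0: weight = 14, length = 2, mean = 14/2 ≈ 7.000
  cycle 1 → 0 → 1: weight = 12, length = 2, mean = 12/2 ≈ 6.000
Minimum mean = 2.000, attained e.g. along the cycle 1 → 1 with weight 2 and length 1. So λ(A) = 2/1 = 2.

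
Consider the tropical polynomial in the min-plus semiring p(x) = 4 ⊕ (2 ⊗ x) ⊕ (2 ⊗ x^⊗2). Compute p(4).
p(4) = 4

A tropical monomial a ⊗ x^⊗i evaluates to a + i · x. Evaluating each term at x = 4:
  Term 0 contributes 4 + 0 · 4 = 4
  Term 1 contributes 2 + 1 · 4 = 6
  Term 2 contributes 2 + 2 · 4 = 10
p(4) = ⊕ of these = min[4, 6, 10] = 4.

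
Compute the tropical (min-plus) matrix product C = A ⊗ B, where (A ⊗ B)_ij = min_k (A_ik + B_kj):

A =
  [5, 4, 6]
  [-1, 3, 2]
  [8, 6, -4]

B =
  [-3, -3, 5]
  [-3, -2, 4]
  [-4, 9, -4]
A ⊗ B =
  [1, 2, 2]
  [-4, -4, -2]
  [-8, 4, -8]

Apply the min-plus product entry-by-entry:
  C[0][0] = min over k of (A[0][0] + B[0][0] = 5 + -3 = 2, A[0][1] + B[1][0] = 4 + -3 = 1, A[0][2] + B[2][0] = 6 + -4 = 2) = 1 (attained at k = 1)
  C[0][1] = min over k of (A[0][0] + B[0][1] = 5 + -3 = 2, A[0][1] + B[1][1] = 4 + -2 = 2, A[0][2] + B[2][1] = 6 + 9 = 15) = 2 (attained at k = 0)
  C[0][2] = min over k of (A[0][0] + B[0][2] = 5 + 5 = 10, A[0][1] + B[1][2] = 4 + 4 = 8, A[0][2] + B[2][2] = 6 + -4 = 2) = 2 (attained at k = 2)
  C[1][0] = min over k of (A[1][0] + B[0][0] = -1 + -3 = -4, A[1][1] + B[1][0] = 3 + -3 = 0, A[1][2] + B[2][0] = 2 + -4 = -2) = -4 (attained at k = 0)
  C[1][1] = min over k of (A[1][0] + B[0][1] = -1 + -3 = -4, A[1][1] + B[1][1] = 3 + -2 = 1, A[1][2] + B[2][1] = 2 + 9 = 11) = -4 (attained at k = 0)
  C[1][2] = min over k of (A[1][0] + B[0][2] = -1 + 5 = 4, A[1][1] + B[1][2] = 3 + 4 = 7, A[1][2] + B[2][2] = 2 + -4 = -2) = -2 (attained at k = 2)
  C[2][0] = min over k of (A[2][0] + B[0][0] = 8 + -3 = 5, A[2][1] + B[1][0] = 6 + -3 = 3, A[2][2] + B[2][0] = -4 + -4 = -8) = -8 (attained at k = 2)
  C[2][1] = min over k of (A[2][0] + B[0][1] = 8 + -3 = 5, A[2][1] + B[1][1] = 6 + -2 = 4, A[2][2] + B[2][1] = -4 + 9 = 5) = 4 (attained at k = 1)
  C[2][2] = min over k of (A[2][0] + B[0][2] = 8 + 5 = 13, A[2][1] + B[1][2] = 6 + 4 = 10, A[2][2] + B[2][2] = -4 + -4 = -8) = -8 (attained at k = 2)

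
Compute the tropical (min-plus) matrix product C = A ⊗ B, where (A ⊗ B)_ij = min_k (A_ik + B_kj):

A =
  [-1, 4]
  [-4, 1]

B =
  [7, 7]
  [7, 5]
A ⊗ B =
  [6, 6]
  [3, 3]

Apply the min-plus product entry-by-entry:
  C[0][0] = min over k of (A[0][0] + B[0][0] = -1 + 7 = 6, A[0][1] + B[1][0] = 4 + 7 = 11) = 6 (attained at k = 0)
  C[0][1] = min over k of (A[0][0] + B[0][1] = -1 + 7 = 6, A[0][1] + B[1][1] = 4 + 5 = 9) = 6 (attained at k = 0)
  C[1][0] = min over k of (A[1][0] + B[0][0] = -4 + 7 = 3, A[1][1] + B[1][0] = 1 + 7 = 8) = 3 (attained at k = 0)
  C[1][1] = min over k of (A[1][0] + B[0][1] = -4 + 7 = 3, A[1][1] + B[1][1] = 1 + 5 = 6) = 3 (attained at k = 0)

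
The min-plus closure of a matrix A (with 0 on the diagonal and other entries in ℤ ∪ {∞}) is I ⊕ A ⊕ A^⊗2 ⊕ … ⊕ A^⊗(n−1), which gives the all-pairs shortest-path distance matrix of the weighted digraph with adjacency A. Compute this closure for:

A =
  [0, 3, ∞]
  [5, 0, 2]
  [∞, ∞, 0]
Closure =
  [0, 3, 5]
  [5, 0, 2]
  [∞, ∞, 0]

This is the Floyd-Warshall all-pairs shortest-path computation. For each intermediate vertex k = 0, 1, …, 2, update dist[i][j] ← min(dist[i][j], dist[i][k] + dist[k][j]). The final matrix gives, for each (i, j), the minimum total weight of any directed path from i to j (possibly empty when i = j).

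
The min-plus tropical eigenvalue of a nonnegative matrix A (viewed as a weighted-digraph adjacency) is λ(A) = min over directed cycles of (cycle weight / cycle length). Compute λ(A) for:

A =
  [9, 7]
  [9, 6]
λ(A) = 6

Enumerate directed cycles and compute their means (weight / length). Sample:
  cycle 0 → 0: weight = 9, length = 1, mean = 9/1 ≈ 9.000
  cycle 1 → 1: weight = 6, length = 1, mean = 6/1 ≈ 6.000
  cycle 0 → 1 → 0: weight = 16, length = 2, mean = 16/2 ≈ 8.000
  cycle 1 → 0 → 1: weight = 16, length = 2, mean = 16/2 ≈ 8.000
Minimum mean = 6.000, attained e.g. along the cycle 1 → 1 with weight 6 and length 1. So λ(A) = 6/1 = 6.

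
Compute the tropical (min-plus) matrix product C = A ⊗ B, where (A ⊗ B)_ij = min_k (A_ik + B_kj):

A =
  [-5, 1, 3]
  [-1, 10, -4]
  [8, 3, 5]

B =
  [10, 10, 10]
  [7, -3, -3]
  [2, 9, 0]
A ⊗ B =
  [5, -2, -2]
  [-2, 5, -4]
  [7, 0, 0]

Apply the min-plus product entry-by-entry:
  C[0][0] = min over k of (A[0][0] + B[0][0] = -5 + 10 = 5, A[0][1] + B[1][0] = 1 + 7 = 8, A[0][2] + B[2][0] = 3 + 2 = 5) = 5 (attained at k = 0)
  C[0][1] = min over k of (A[0][0] + B[0][1] = -5 + 10 = 5, A[0][1] + B[1][1] = 1 + -3 = -2, A[0][2] + B[2][1] = 3 + 9 = 12) = -2 (attained at k = 1)
  C[0][2] = min over k of (A[0][0] + B[0][2] = -5 + 10 = 5, A[0][1] + B[1][2] = 1 + -3 = -2, A[0][2] + B[2][2] = 3 + 0 = 3) = -2 (attained at k = 1)
  C[1][0] = min over k of (A[1][0] + B[0][0] = -1 + 10 = 9, A[1][1] + B[1][0] = 10 + 7 = 17, A[1][2] + B[2][0] = -4 + 2 = -2) = -2 (attained at k = 2)
  C[1][1] = min over k of (A[1][0] + B[0][1] = -1 + 10 = 9, A[1][1] + B[1][1] = 10 + -3 = 7, A[1][2] + B[2][1] = -4 + 9 = 5) = 5 (attained at k = 2)
  C[1][2] = min over k of (A[1][0] + B[0][2] = -1 + 10 = 9, A[1][1] + B[1][2] = 10 + -3 = 7, A[1][2] + B[2][2] = -4 + 0 = -4) = -4 (attained at k = 2)
  C[2][0] = min over k of (A[2][0] + B[0][0] = 8 + 10 = 18, A[2][1] + B[1][0] = 3 + 7 = 10, A[2][2] + B[2][0] = 5 + 2 = 7) = 7 (attained at k = 2)
  C[2][1] = min over k of (A[2][0] + B[0][1] = 8 + 10 = 18, A[2][1] + B[1][1] = 3 + -3 = 0, A[2][2] + B[2][1] = 5 + 9 = 14) = 0 (attained at k = 1)
  C[2][2] = min over k of (A[2][0] + B[0][2] = 8 + 10 = 18, A[2][1] + B[1][2] = 3 + -3 = 0, A[2][2] + B[2][2] = 5 + 0 = 5) = 0 (attained at k = 1)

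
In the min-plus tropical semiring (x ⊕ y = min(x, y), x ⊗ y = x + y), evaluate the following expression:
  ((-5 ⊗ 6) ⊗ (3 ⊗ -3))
((-5 ⊗ 6) ⊗ (3 ⊗ -3)) = 1

Expand innermost to outermost. Recall ⊕ takes the minimum of its arguments and ⊗ takes their sum. Working out the expression ((-5 ⊗ 6) ⊗ (3 ⊗ -3)) gives 1.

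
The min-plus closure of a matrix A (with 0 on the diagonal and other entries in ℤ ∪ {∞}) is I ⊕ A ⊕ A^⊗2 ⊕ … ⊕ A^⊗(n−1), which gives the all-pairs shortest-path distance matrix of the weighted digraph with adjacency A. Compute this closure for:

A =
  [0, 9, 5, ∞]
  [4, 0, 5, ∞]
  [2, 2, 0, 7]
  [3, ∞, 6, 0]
Closure =
  [0, 7, 5, 12]
  [4, 0, 5, 12]
  [2, 2, 0, 7]
  [3, 8, 6, 0]

This is the Floyd-Warshall all-pairs shortest-path computation. For each intermediate vertex k = 0, 1, …, 3, update dist[i][j] ← min(dist[i][j], dist[i][k] + dist[k][j]). The final matrix gives, for each (i, j), the minimum total weight of any directed path from i to j (possibly empty when i = j).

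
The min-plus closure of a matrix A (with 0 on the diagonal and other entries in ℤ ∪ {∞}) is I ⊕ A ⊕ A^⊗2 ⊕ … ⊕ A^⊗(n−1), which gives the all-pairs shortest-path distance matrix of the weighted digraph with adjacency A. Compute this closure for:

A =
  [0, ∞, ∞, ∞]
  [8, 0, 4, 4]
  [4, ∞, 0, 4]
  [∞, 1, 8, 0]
Closure =
  [0, ∞, ∞, ∞]
  [8, 0, 4, 4]
  [4, 5, 0, 4]
  [9, 1, 5, 0]

This is the Floyd-Warshall all-pairs shortest-path computation. For each intermediate vertex k = 0, 1, …, 3, update dist[i][j] ← min(dist[i][j], dist[i][k] + dist[k][j]). The final matrix gives, for each (i, j), the minimum total weight of any directed path from i to j (possibly empty when i = j).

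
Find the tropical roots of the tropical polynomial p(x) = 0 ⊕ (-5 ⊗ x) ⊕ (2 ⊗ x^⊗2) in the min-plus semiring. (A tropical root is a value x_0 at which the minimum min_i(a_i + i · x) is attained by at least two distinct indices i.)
Roots: {-7, 5}

Each tropical root is a break point of the lower envelope of the lines y = a_i + i · x (there are 3 lines, with slopes 0, 1, ..., 2). Only the lines that attain the minimum somewhere contribute to roots; other lines are dominated. Here the surviving (envelope) indices are i = 2, i = 1, i = 0.
Intersections between consecutive envelope lines give the roots: for adjacent envelope indices i < j the intersection is x = (a_i − a_j) / (j − i). Reading off the sorted break points: {-7, 5}.
Verification: at each break x_0, at least two indices attain the minimum of min_i(a_i + i · x_0).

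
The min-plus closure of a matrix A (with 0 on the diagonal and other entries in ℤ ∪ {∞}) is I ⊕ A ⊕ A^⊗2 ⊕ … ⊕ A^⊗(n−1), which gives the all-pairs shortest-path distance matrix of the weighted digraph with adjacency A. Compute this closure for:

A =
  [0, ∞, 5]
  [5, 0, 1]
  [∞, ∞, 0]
Closure =
  [0, ∞, 5]
  [5, 0, 1]
  [∞, ∞, 0]

This is the Floyd-Warshall all-pairs shortest-path computation. For each intermediate vertex k = 0, 1, …, 2, update dist[i][j] ← min(dist[i][j], dist[i][k] + dist[k][j]). The final matrix gives, for each (i, j), the minimum total weight of any directed path from i to j (possibly empty when i = j).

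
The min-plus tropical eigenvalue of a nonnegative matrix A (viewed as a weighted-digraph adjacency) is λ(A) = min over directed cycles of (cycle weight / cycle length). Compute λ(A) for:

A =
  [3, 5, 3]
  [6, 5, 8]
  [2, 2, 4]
λ(A) = 5/2

Enumerate directed cycles and compute their means (weight / length). Sample:
  cycle 0 → 0: weight = 3, length = 1, mean = 3/1 ≈ 3.000
  cycle 1 → 1: weight = 5, length = 1, mean = 5/1 ≈ 5.000
  cycle 2 → 2: weight = 4, length = 1, mean = 4/1 ≈ 4.000
  cycle 0 → 1 → 0: weight = 11, length = 2, mean = 11/2 ≈ 5.500
  cycle 0 → 2 → 0: weight = 5, length = 2, mean = 5/2 ≈ 2.500
  cycle 1 → 0 → 1: weight = 11, length = 2, mean = 11/2 ≈ 5.500
Minimum mean = 2.500, attained e.g. along the cycle 0 → 2 → 0 with weight 5 and length 2. So λ(A) = 5/2 = 5/2.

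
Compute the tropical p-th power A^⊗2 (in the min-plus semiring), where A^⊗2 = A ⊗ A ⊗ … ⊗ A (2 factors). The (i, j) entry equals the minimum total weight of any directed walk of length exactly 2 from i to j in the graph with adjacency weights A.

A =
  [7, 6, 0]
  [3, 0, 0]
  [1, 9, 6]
A^⊗2 =
  [1, 6, 6]
  [1, 0, 0]
  [7, 7, 1]

Each entry (A^⊗2)_ij equals the minimum over all length-2 walks i = v_0 → v_1 → … → v_2 = j of Σ_t A[v_t][v_{t+1}]. For example, for (i, j) = (0, 2) we minimise over 3 possible intermediate vertex sequences; the minimum is 6, attained along the walk 0 → 1 → 2.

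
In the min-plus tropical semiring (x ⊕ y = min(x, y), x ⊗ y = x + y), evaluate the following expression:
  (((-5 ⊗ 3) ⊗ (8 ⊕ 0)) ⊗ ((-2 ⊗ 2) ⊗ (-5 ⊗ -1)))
(((-5 ⊗ 3) ⊗ (8 ⊕ 0)) ⊗ ((-2 ⊗ 2) ⊗ (-5 ⊗ -1))) = -8

Expand innermost to outermost. Recall ⊕ takes the minimum of its arguments and ⊗ takes their sum. Working out the expression (((-5 ⊗ 3) ⊗ (8 ⊕ 0)) ⊗ ((-2 ⊗ 2) ⊗ (-5 ⊗ -1))) gives -8.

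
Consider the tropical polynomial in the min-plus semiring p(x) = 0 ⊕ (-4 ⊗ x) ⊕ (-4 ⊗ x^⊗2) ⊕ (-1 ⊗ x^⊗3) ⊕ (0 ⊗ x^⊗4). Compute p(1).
p(1) = -3

A tropical monomial a ⊗ x^⊗i evaluates to a + i · x. Evaluating each term at x = 1:
  Term 0 contributes 0 + 0 · 1 = 0
  Term 1 contributes -4 + 1 · 1 = -3
  Term 2 contributes -4 + 2 · 1 = -2
  Term 3 contributes -1 + 3 · 1 = 2
  Term 4 contributes 0 + 4 · 1 = 4
p(1) = ⊕ of these = min[0, -3, -2, 2, 4] = -3.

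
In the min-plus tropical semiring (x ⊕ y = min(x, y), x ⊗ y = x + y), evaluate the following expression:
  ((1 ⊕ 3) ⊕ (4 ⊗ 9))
((1 ⊕ 3) ⊕ (4 ⊗ 9)) = 1

Expand innermost to outermost. Recall ⊕ takes the minimum of its arguments and ⊗ takes their sum. Working out the expression ((1 ⊕ 3) ⊕ (4 ⊗ 9)) gives 1.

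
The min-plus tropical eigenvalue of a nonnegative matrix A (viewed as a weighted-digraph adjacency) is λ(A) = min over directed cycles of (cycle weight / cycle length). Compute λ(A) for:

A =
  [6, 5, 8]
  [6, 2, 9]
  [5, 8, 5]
λ(A) = 2

Enumerate directed cycles and compute their means (weight / length). Sample:
  cycle 0 → 0: weight = 6, length = 1, mean = 6/1 ≈ 6.000
  cycle 1 → 1: weight = 2, length = 1, mean = 2/1 ≈ 2.000
  cycle 2 → 2: weight = 5, length = 1, mean = 5/1 ≈ 5.000
  cycle 0 → 1 → 0: weight = 11, length = 2, mean = 11/2 ≈ 5.500
  cycle 0 → 2 → 0: weight = 13, length = 2, mean = 13/2 ≈ 6.500
  cycle 1 → 0 → 1: weight = 11, length = 2, mean = 11/2 ≈ 5.500
Minimum mean = 2.000, attained e.g. along the cycle 1 → 1 with weight 2 and length 1. So λ(A) = 2/1 = 2.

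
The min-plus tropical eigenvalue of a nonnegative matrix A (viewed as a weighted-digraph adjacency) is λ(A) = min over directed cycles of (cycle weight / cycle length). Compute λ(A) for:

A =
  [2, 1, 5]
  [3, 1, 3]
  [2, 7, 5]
λ(A) = 1

Enumerate directed cycles and compute their means (weight / length). Sample:
  cycle 0 → 0: weight = 2, length = 1, mean = 2/1 ≈ 2.000
  cycle 1 → 1: weight = 1, length = 1, mean = 1/1 ≈ 1.000
  cycle 2 → 2: weight = 5, length = 1, mean = 5/1 ≈ 5.000
  cycle 0 → 1 → 0: weight = 4, length = 2, mean = 4/2 ≈ 2.000
  cycle 0 → 2 → 0: weight = 7, length = 2, mean = 7/2 ≈ 3.500
  cycle 1 → 0 → 1: weight = 4, length = 2, mean = 4/2 ≈ 2.000
Minimum mean = 1.000, attained e.g. along the cycle 1 → 1 with weight 1 and length 1. So λ(A) = 1/1 = 1.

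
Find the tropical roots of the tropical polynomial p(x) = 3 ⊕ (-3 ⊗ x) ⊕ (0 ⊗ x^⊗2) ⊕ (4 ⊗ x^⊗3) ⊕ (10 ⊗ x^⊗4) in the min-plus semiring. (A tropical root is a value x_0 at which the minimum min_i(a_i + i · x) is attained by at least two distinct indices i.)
Roots: {-6, -4, -3, 6}

Each tropical root is a break point of the lower envelope of the lines y = a_i + i · x (there are 5 lines, with slopes 0, 1, ..., 4). Only the lines that attain the minimum somewhere contribute to roots; other lines are dominated. Here the surviving (envelope) indices are i = 4, i = 3, i = 2, i = 1, i = 0.
Intersections between consecutive envelope lines give the roots: for adjacent envelope indices i < j the intersection is x = (a_i − a_j) / (j − i). Reading off the sorted break points: {-6, -4, -3, 6}.
Verification: at each break x_0, at least two indices attain the minimum of min_i(a_i + i · x_0).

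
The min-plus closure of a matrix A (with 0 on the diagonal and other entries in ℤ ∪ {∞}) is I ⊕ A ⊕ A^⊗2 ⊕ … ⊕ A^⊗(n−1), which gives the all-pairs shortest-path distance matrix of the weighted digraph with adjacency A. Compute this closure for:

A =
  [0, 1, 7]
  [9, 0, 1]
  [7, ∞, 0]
Closure =
  [0, 1, 2]
  [8, 0, 1]
  [7, 8, 0]

This is the Floyd-Warshall all-pairs shortest-path computation. For each intermediate vertex k = 0, 1, …, 2, update dist[i][j] ← min(dist[i][j], dist[i][k] + dist[k][j]). The final matrix gives, for each (i, j), the minimum total weight of any directed path from i to j (possibly empty when i = j).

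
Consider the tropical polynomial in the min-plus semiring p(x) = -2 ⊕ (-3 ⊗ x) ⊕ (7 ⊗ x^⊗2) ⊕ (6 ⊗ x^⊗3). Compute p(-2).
p(-2) = -5

A tropical monomial a ⊗ x^⊗i evaluates to a + i · x. Evaluating each term at x = -2:
  Term 0 contributes -2 + 0 · -2 = -2
  Term 1 contributes -3 + 1 · -2 = -5
  Term 2 contributes 7 + 2 · -2 = 3
  Term 3 contributes 6 + 3 · -2 = 0
p(-2) = ⊕ of these = min[-2, -5, 3, 0] = -5.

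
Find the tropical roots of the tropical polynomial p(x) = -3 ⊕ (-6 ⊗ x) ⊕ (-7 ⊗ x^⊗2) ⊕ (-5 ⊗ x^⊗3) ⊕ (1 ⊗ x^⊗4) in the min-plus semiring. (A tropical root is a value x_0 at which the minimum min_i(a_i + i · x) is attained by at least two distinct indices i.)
Roots: {-6, -2, 1, 3}

Each tropical root is a break point of the lower envelope of the lines y = a_i + i · x (there are 5 lines, with slopes 0, 1, ..., 4). Only the lines that attain the minimum somewhere contribute to roots; other lines are dominated. Here the surviving (envelope) indices are i = 4, i = 3, i = 2, i = 1, i = 0.
Intersections between consecutive envelope lines give the roots: for adjacent envelope indices i < j the intersection is x = (a_i − a_j) / (j − i). Reading off the sorted break points: {-6, -2, 1, 3}.
Verification: at each break x_0, at least two indices attain the minimum of min_i(a_i + i · x_0).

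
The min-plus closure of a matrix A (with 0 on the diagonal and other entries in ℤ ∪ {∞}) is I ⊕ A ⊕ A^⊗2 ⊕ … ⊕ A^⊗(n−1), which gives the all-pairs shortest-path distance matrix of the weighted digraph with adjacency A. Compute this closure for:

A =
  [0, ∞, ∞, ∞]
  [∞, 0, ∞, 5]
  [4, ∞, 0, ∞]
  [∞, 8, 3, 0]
Closure =
  [0, ∞, ∞, ∞]
  [12, 0, 8, 5]
  [4, ∞, 0, ∞]
  [7, 8, 3, 0]

This is the Floyd-Warshall all-pairs shortest-path computation. For each intermediate vertex k = 0, 1, …, 3, update dist[i][j] ← min(dist[i][j], dist[i][k] + dist[k][j]). The final matrix gives, for each (i, j), the minimum total weight of any directed path from i to j (possibly empty when i = j).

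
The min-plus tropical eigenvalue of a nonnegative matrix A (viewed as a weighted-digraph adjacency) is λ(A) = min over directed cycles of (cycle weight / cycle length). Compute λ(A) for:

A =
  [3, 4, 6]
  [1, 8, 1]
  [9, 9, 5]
λ(A) = 5/2

Enumerate directed cycles and compute their means (weight / length). Sample:
  cycle 0 → 0: weight = 3, length = 1, mean = 3/1 ≈ 3.000
  cycle 1 → 1: weight = 8, length = 1, mean = 8/1 ≈ 8.000
  cycle 2 → 2: weight = 5, length = 1, mean = 5/1 ≈ 5.000
  cycle 0 → 1 → 0: weight = 5, length = 2, mean = 5/2 ≈ 2.500
  cycle 0 → 2 → 0: weight = 15, length = 2, mean = 15/2 ≈ 7.500
  cycle 1 → 0 → 1: weight = 5, length = 2, mean = 5/2 ≈ 2.500
Minimum mean = 2.500, attained e.g. along the cycle 0 → 1 → 0 with weight 5 and length 2. So λ(A) = 5/2 = 5/2.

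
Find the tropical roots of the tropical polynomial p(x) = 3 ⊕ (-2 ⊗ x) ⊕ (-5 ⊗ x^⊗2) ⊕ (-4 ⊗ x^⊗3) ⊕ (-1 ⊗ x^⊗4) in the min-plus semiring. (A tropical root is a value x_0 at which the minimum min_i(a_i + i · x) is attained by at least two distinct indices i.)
Roots: {-3, -1, 3, 5}

Each tropical root is a break point of the lower envelope of the lines y = a_i + i · x (there are 5 lines, with slopes 0, 1, ..., 4). Only the lines that attain the minimum somewhere contribute to roots; other lines are dominated. Here the surviving (envelope) indices are i = 4, i = 3, i = 2, i = 1, i = 0.
Intersections between consecutive envelope lines give the roots: for adjacent envelope indices i < j the intersection is x = (a_i − a_j) / (j − i). Reading off the sorted break points: {-3, -1, 3, 5}.
Verification: at each break x_0, at least two indices attain the minimum of min_i(a_i + i · x_0).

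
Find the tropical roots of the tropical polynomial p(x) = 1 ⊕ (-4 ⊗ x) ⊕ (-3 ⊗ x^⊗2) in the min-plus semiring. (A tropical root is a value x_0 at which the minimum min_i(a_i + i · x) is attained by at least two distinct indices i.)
Roots: {-1, 5}

Each tropical root is a break point of the lower envelope of the lines y = a_i + i · x (there are 3 lines, with slopes 0, 1, ..., 2). Only the lines that attain the minimum somewhere contribute to roots; other lines are dominated. Here the surviving (envelope) indices are i = 2, i = 1, i = 0.
Intersections between consecutive envelope lines give the roots: for adjacent envelope indices i < j the intersection is x = (a_i − a_j) / (j − i). Reading off the sorted break points: {-1, 5}.
Verification: at each break x_0, at least two indices attain the minimum of min_i(a_i + i · x_0).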